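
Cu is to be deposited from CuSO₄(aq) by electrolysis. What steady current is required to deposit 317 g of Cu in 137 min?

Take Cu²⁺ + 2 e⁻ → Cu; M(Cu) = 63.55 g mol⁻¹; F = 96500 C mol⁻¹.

n(Cu) = 317 / 63.55 = 4.988 mol.
n(e⁻) = 2 × 4.988 = 9.976 mol.
Q = n(e⁻)·F = 9.976 × 96500 = 962700 C.
I = Q/t = 962700 / 8220.0 s = 117 A.

117 A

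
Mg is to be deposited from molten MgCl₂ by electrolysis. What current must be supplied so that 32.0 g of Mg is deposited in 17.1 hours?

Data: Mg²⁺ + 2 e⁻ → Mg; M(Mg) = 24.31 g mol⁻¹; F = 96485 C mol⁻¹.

n(Mg) = 32.0 / 24.31 = 1.316 mol.
n(e⁻) = 2 × 1.316 = 2.633 mol.
Q = n(e⁻)·F = 2.633 × 96485 = 254000 C.
I = Q/t = 254000 / 61560 s = 4.13 A.

4.13 A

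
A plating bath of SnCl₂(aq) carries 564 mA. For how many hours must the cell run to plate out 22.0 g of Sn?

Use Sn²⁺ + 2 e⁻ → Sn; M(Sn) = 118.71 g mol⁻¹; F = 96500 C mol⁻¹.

n(Sn) = m/M = 22.0 / 118.71 = 0.1853 mol.
Each Sn atom requires 2 electrons, so n(e⁻) = 2 × 0.1853 = 0.3707 mol.
Q = n(e⁻)·F = 0.3707 × 96500 = 35770 C.
t = Q/I = 35770 / 0.5640 A = 63420 s = 17.6 h.

17.6 h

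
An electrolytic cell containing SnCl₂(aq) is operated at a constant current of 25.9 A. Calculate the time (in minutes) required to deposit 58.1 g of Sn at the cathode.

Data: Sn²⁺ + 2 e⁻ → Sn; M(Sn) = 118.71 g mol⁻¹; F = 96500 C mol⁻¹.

n(Sn) = m/M = 58.1 / 118.71 = 0.4894 mol.
Each Sn atom requires 2 electrons, so n(e⁻) = 2 × 0.4894 = 0.9789 mol.
Q = n(e⁻)·F = 0.9789 × 96500 = 94460 C.
t = Q/I = 94460 / 25.90 A = 3647 s = 60.8 min.

60.8 min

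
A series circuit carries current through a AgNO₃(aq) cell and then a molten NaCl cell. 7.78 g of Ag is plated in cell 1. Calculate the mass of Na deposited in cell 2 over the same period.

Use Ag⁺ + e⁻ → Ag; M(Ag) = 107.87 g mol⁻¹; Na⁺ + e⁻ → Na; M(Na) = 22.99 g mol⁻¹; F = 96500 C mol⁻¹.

n(Ag) = 7.78 / 107.87 = 0.07212 mol.
Since Ag⁺ + e⁻ → Ag, n(e⁻) passed = 1 × 0.07212 = 0.07212 mol.
Cells in series carry the same charge, so the same 0.07212 mol of electrons passes through cell 2.
Na⁺ + e⁻ → Na, so n(Na) = 0.07212 / 1 = 0.07212 mol.
m(Na) = 0.07212 × 22.99 = 1.66 g.

1.66 g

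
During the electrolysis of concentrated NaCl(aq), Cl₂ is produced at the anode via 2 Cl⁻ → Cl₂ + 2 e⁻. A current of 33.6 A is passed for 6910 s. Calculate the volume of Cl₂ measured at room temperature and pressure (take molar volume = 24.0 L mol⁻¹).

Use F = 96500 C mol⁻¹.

Q = I·t = 33.60 A × 6910.0 s = 232200 C.
n(e⁻) = Q/F = 232200 / 96500 = 2.406 mol.
2 electrons are transferred per Cl₂ molecule, so n(Cl₂) = 2.406 / 2 = 1.203 mol.
V = n × V_m = 1.203 × 24.0 = 28.9 L.

28.9 L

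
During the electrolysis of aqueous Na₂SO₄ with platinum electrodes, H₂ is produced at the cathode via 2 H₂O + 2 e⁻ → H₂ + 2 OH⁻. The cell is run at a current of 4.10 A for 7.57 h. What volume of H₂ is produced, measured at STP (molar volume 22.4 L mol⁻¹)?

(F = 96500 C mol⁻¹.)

13.0 L

Q = I·t = 4.100 A × 27252 s = 111700 C.
n(e⁻) = Q/F = 111700 / 96500 = 1.158 mol.
2 electrons are transferred per H₂ molecule, so n(H₂) = 1.158 / 2 = 0.5789 mol.
V = n × V_m = 0.5789 × 22.4 = 13.0 L.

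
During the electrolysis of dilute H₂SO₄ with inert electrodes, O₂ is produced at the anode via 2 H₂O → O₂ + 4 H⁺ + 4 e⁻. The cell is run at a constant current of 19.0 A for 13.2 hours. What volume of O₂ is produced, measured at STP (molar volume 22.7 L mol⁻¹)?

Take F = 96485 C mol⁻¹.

Q = I·t = 19.00 A × 47520 s = 902900 C.
n(e⁻) = Q/F = 902900 / 96485 = 9.358 mol.
4 electrons are transferred per O₂ molecule, so n(O₂) = 9.358 / 4 = 2.339 mol.
V = n × V_m = 2.339 × 22.7 = 53.1 L.

53.1 L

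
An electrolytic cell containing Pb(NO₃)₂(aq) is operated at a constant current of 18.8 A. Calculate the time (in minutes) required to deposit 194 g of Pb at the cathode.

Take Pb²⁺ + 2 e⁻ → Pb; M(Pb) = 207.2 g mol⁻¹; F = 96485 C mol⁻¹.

160 min

n(Pb) = m/M = 194 / 207.2 = 0.9363 mol.
Each Pb atom requires 2 electrons, so n(e⁻) = 2 × 0.9363 = 1.873 mol.
Q = n(e⁻)·F = 1.873 × 96485 = 180700 C.
t = Q/I = 180700 / 18.80 A = 9610 s = 160 min.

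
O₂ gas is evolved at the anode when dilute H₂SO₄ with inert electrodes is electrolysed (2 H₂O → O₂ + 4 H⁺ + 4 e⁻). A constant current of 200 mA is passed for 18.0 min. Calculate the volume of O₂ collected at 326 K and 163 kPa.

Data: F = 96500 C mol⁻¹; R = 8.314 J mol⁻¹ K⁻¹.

0.00930 L

Q = I·t = 0.2000 A × 1080.0 s = 216.0 C.
n(e⁻) = Q/F = 216.0 / 96500 = 0.002238 mol.
4 electrons are transferred per O₂ molecule, so n(O₂) = 0.002238 / 4 = 0.0005596 mol.
V = nRT/P = (0.0005596 × 8.314 × 326) / (163 × 10³ Pa) = 9.30 × 10⁻⁶ m³ = 0.00930 L.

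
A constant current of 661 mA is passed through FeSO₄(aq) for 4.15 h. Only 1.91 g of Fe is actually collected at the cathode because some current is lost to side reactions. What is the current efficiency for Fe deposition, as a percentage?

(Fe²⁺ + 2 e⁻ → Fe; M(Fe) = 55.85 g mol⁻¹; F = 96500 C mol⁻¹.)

Q = I·t = 0.6610 × 14940 = 9875 C; n(e⁻) = 9875/96500 = 0.1023 mol.
Theoretical n(Fe) = n(e⁻)/2 = 0.05117 mol, i.e. m_theo = 0.05117 × 55.85 = 2.858 g.
Efficiency = m_actual / m_theo = 1.91 / 2.858 = 66.8 %.

66.8 %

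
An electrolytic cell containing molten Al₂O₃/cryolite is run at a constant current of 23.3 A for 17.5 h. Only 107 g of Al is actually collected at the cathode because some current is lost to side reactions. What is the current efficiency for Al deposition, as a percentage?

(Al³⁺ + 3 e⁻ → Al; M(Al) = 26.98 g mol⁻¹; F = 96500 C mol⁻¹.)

78.2 %

Q = I·t = 23.30 × 63000 = 1468000 C; n(e⁻) = 1468000/96500 = 15.21 mol.
Theoretical n(Al) = n(e⁻)/3 = 5.070 mol, i.e. m_theo = 5.070 × 26.98 = 136.8 g.
Efficiency = m_actual / m_theo = 107 / 136.8 = 78.2 %.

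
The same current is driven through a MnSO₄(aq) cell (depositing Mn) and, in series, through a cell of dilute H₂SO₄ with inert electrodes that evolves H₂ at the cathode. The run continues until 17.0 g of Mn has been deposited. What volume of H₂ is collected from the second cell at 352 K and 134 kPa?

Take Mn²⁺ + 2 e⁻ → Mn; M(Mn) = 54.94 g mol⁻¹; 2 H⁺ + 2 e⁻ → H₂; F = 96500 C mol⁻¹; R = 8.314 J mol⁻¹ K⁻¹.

n(Mn) = 17.0 / 54.94 = 0.3094 mol, so n(e⁻) = 2 × 0.3094 = 0.6189 mol.
The cells are in series, so the same 0.6189 mol of electrons passes through the second cell.
2 H⁺ + 2 e⁻ → H₂ — 2 mol e⁻ per mol H₂, so n(H₂) = 0.6189/2 = 0.3094 mol.
V = nRT/P = (0.3094 × 8.314 × 352) / (134 × 10³) = 0.00676 m³ = 6.76 L.

6.76 L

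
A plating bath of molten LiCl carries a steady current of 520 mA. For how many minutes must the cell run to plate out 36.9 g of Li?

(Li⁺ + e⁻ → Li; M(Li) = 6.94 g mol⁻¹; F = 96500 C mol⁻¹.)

16400 min

n(Li) = m/M = 36.9 / 6.94 = 5.317 mol.
Each Li atom requires 1 electron, so n(e⁻) = 1 × 5.317 = 5.317 mol.
Q = n(e⁻)·F = 5.317 × 96500 = 513100 C.
t = Q/I = 513100 / 0.5200 A = 986700 s = 16400 min.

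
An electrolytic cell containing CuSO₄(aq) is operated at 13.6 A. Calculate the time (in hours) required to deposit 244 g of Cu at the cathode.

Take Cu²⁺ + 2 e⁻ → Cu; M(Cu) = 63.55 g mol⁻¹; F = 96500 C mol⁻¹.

n(Cu) = m/M = 244 / 63.55 = 3.839 mol.
Each Cu atom requires 2 electrons, so n(e⁻) = 2 × 3.839 = 7.679 mol.
Q = n(e⁻)·F = 7.679 × 96500 = 741000 C.
t = Q/I = 741000 / 13.60 A = 54490 s = 15.1 h.

15.1 h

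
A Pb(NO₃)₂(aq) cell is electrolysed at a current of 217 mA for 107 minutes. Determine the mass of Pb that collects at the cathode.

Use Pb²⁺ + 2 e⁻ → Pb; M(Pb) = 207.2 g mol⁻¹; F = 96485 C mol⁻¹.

1.50 g

Q = I·t = 0.2170 A × 6420.0 s = 1393 C.
n(e⁻) = Q/F = 1393 / 96485 = 0.01444 mol.
Pb²⁺ + 2 e⁻ → Pb, so n(Pb) = n(e⁻)/2 = 0.007219 mol.
m = n·M = 0.007219 × 207.2 = 1.50 g.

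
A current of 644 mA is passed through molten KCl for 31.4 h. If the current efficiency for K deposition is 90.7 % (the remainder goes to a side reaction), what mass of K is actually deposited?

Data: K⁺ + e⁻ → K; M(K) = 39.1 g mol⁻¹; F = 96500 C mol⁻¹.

26.8 g

Q = I·t = 0.6440 × 113040 = 72800 C.
n(e⁻) = 72800/96500 = 0.7544 mol; theoretically n(K) = 0.7544/1 = 0.7544 mol, m_theo = 29.50 g.
At 90.7 % efficiency, m_actual = 0.907 × 29.50 = 26.8 g.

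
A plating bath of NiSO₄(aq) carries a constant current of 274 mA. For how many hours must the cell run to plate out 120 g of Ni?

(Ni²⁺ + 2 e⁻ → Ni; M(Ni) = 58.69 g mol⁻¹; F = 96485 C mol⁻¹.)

n(Ni) = m/M = 120 / 58.69 = 2.045 mol.
Each Ni atom requires 2 electrons, so n(e⁻) = 2 × 2.045 = 4.089 mol.
Q = n(e⁻)·F = 4.089 × 96485 = 394600 C.
t = Q/I = 394600 / 0.2740 A = 1440000 s = 400 h.

400 h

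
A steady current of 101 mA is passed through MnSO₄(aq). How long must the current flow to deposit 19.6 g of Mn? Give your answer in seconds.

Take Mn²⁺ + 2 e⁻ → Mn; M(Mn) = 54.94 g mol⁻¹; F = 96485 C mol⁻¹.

n(Mn) = m/M = 19.6 / 54.94 = 0.3568 mol.
Each Mn atom requires 2 electrons, so n(e⁻) = 2 × 0.3568 = 0.7135 mol.
Q = n(e⁻)·F = 0.7135 × 96485 = 68840 C.
t = Q/I = 68840 / 0.1010 A = 681600 s.

6.82 × 10⁵ s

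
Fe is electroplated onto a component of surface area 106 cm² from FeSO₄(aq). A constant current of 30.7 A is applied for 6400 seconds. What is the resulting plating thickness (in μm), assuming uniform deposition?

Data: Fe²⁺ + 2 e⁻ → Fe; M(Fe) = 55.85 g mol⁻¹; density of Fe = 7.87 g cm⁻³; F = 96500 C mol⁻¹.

682 μm

Q = I·t = 30.70 × 6400.0 = 196500 C; n(e⁻) = 2.036 mol.
n(Fe) = n(e⁻)/2 = 1.018 mol, so m = 1.018 × 55.85 = 56.86 g.
Volume = m/ρ = 56.86 / 7.87 = 7.225 cm³.
Thickness = V/A = 7.225 / 106 = 0.0682 cm = 682 μm.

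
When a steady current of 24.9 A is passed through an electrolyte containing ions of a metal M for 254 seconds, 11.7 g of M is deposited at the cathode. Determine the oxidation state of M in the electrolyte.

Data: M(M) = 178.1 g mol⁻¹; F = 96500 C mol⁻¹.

Q = I·t = 24.90 A × 254.00 s = 6325 C, so n(e⁻) = 6325/96500 = 0.06554 mol.
n(M) deposited = 11.7 / 178.1 = 0.06569 mol.
Electrons per atom = n(e⁻)/n(M) = 0.06554 / 0.06569 = 0.998 ≈ 1, so the ion is M⁺.

+1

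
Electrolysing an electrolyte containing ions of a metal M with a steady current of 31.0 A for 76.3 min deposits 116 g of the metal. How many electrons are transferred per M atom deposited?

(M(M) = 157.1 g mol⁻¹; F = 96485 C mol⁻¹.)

Q = I·t = 31.00 A × 4578.0 s = 141900 C, so n(e⁻) = 141900/96485 = 1.471 mol.
n(M) deposited = 116 / 157.1 = 0.7384 mol.
Electrons per atom = n(e⁻)/n(M) = 1.471 / 0.7384 = 1.99 ≈ 2, so the ion is M²⁺.

2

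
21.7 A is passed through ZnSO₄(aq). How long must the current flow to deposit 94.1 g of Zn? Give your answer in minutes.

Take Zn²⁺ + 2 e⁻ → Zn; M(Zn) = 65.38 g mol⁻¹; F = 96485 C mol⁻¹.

213 min

n(Zn) = m/M = 94.1 / 65.38 = 1.439 mol.
Each Zn atom requires 2 electrons, so n(e⁻) = 2 × 1.439 = 2.879 mol.
Q = n(e⁻)·F = 2.879 × 96485 = 277700 C.
t = Q/I = 277700 / 21.70 A = 12800 s = 213 min.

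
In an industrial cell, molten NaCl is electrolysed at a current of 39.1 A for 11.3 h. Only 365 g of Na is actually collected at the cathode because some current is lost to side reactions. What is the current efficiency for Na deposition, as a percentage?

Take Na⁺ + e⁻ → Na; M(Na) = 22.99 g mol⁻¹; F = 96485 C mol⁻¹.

Q = I·t = 39.10 × 40680 = 1591000 C; n(e⁻) = 1591000/96485 = 16.49 mol.
Theoretical n(Na) = n(e⁻)/1 = 16.49 mol, i.e. m_theo = 16.49 × 22.99 = 379.0 g.
Efficiency = m_actual / m_theo = 365 / 379.0 = 96.3 %.

96.3 %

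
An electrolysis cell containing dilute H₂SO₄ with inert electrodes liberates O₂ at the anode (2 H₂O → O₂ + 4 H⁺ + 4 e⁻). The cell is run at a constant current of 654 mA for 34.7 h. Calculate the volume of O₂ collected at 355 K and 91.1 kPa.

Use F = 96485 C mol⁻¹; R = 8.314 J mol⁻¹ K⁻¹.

6.86 L

Q = I·t = 0.6540 A × 124920 s = 81700 C.
n(e⁻) = Q/F = 81700 / 96485 = 0.8467 mol.
4 electrons are transferred per O₂ molecule, so n(O₂) = 0.8467 / 4 = 0.2117 mol.
V = nRT/P = (0.2117 × 8.314 × 355) / (91.1 × 10³ Pa) = 0.00686 m³ = 6.86 L.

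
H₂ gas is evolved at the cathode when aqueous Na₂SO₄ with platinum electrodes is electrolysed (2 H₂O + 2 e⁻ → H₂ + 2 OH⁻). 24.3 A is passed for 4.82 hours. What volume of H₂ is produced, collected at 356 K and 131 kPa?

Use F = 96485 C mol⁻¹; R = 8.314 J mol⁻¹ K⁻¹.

49.4 L

Q = I·t = 24.30 A × 17352 s = 421700 C.
n(e⁻) = Q/F = 421700 / 96485 = 4.370 mol.
2 electrons are transferred per H₂ molecule, so n(H₂) = 4.370 / 2 = 2.185 mol.
V = nRT/P = (2.185 × 8.314 × 356) / (131 × 10³ Pa) = 0.0494 m³ = 49.4 L.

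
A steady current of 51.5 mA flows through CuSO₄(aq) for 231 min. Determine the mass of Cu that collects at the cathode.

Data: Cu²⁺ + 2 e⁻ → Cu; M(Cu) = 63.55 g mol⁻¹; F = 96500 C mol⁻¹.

Q = I·t = 0.05150 A × 13860 s = 713.8 C.
n(e⁻) = Q/F = 713.8 / 96500 = 0.007397 mol.
Cu²⁺ + 2 e⁻ → Cu, so n(Cu) = n(e⁻)/2 = 0.003698 mol.
m = n·M = 0.003698 × 63.55 = 0.235 g.

0.235 g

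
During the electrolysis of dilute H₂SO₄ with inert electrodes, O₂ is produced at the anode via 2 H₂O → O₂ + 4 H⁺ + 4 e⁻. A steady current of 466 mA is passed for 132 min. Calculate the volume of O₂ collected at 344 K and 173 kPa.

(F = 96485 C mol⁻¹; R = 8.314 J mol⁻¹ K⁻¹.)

Q = I·t = 0.4660 A × 7920.0 s = 3691 C.
n(e⁻) = Q/F = 3691 / 96485 = 0.03825 mol.
4 electrons are transferred per O₂ molecule, so n(O₂) = 0.03825 / 4 = 0.009563 mol.
V = nRT/P = (0.009563 × 8.314 × 344) / (173 × 10³ Pa) = 1.58 × 10⁻⁴ m³ = 0.158 L.

0.158 L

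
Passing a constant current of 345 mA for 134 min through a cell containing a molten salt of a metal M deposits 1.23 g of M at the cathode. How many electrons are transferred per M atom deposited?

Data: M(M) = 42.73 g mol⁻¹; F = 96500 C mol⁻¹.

Q = I·t = 0.3450 A × 8040.0 s = 2774 C, so n(e⁻) = 2774/96500 = 0.02874 mol.
n(M) deposited = 1.23 / 42.73 = 0.02879 mol.
Electrons per atom = n(e⁻)/n(M) = 0.02874 / 0.02879 = 0.999 ≈ 1, so the ion is M⁺.

1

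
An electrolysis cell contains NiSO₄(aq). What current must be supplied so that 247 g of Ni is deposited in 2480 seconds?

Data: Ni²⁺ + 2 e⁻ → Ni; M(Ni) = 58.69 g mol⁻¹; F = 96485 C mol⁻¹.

327 A

n(Ni) = 247 / 58.69 = 4.209 mol.
n(e⁻) = 2 × 4.209 = 8.417 mol.
Q = n(e⁻)·F = 8.417 × 96485 = 812100 C.
I = Q/t = 812100 / 2480.0 s = 327 A.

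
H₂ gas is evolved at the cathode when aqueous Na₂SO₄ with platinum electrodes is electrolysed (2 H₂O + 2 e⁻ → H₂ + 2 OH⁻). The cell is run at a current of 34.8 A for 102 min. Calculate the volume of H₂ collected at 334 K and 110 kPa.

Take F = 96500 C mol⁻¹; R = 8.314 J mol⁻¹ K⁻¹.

Q = I·t = 34.80 A × 6120.0 s = 213000 C.
n(e⁻) = Q/F = 213000 / 96500 = 2.207 mol.
2 electrons are transferred per H₂ molecule, so n(H₂) = 2.207 / 2 = 1.104 mol.
V = nRT/P = (1.104 × 8.314 × 334) / (110 × 10³ Pa) = 0.0279 m³ = 27.9 L.

27.9 L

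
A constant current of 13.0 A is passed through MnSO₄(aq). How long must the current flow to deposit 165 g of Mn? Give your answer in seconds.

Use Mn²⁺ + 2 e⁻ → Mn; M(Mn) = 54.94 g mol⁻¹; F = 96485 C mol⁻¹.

n(Mn) = m/M = 165 / 54.94 = 3.003 mol.
Each Mn atom requires 2 electrons, so n(e⁻) = 2 × 3.003 = 6.007 mol.
Q = n(e⁻)·F = 6.007 × 96485 = 579500 C.
t = Q/I = 579500 / 13.00 A = 44580 s.

44600 s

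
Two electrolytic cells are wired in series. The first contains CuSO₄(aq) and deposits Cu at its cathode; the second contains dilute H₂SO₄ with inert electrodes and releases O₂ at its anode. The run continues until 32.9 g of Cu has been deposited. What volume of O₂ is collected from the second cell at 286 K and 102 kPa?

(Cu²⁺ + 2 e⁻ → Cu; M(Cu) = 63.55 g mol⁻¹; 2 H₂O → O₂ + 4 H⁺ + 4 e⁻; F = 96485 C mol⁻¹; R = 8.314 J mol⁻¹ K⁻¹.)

n(Cu) = 32.9 / 63.55 = 0.5177 mol, so n(e⁻) = 2 × 0.5177 = 1.035 mol.
The cells are in series, so the same 1.035 mol of electrons passes through the second cell.
2 H₂O → O₂ + 4 H⁺ + 4 e⁻ — 4 mol e⁻ per mol O₂, so n(O₂) = 1.035/4 = 0.2589 mol.
V = nRT/P = (0.2589 × 8.314 × 286) / (102 × 10³) = 0.00603 m³ = 6.03 L.

6.03 L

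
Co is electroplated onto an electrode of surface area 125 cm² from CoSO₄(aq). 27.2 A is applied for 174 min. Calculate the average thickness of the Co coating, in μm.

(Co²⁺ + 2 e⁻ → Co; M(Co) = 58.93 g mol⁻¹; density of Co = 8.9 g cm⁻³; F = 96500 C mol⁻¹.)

Q = I·t = 27.20 × 10440 = 284000 C; n(e⁻) = 2.943 mol.
n(Co) = n(e⁻)/2 = 1.471 mol, so m = 1.471 × 58.93 = 86.71 g.
Volume = m/ρ = 86.71 / 8.9 = 9.742 cm³.
Thickness = V/A = 9.742 / 125 = 0.0779 cm = 779 μm.

779 μm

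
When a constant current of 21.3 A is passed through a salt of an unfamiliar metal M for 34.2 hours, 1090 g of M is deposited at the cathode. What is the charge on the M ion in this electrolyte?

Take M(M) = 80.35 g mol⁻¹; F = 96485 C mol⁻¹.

+2

Q = I·t = 21.30 A × 123120 s = 2622000 C, so n(e⁻) = 2622000/96485 = 27.18 mol.
n(M) deposited = 1090 / 80.35 = 13.57 mol.
Electrons per atom = n(e⁻)/n(M) = 27.18 / 13.57 = 2.00 ≈ 2, so the ion is M²⁺.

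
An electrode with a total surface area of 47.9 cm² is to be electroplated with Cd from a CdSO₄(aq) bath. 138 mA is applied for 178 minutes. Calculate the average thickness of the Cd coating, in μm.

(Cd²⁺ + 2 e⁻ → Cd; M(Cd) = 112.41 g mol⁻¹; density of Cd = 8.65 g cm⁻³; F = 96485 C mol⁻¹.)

Q = I·t = 0.1380 × 10680 = 1474 C; n(e⁻) = 0.01528 mol.
n(Cd) = n(e⁻)/2 = 0.007638 mol, so m = 0.007638 × 112.41 = 0.8585 g.
Volume = m/ρ = 0.8585 / 8.65 = 0.09925 cm³.
Thickness = V/A = 0.09925 / 47.9 = 0.00207 cm = 20.7 μm.

20.7 μm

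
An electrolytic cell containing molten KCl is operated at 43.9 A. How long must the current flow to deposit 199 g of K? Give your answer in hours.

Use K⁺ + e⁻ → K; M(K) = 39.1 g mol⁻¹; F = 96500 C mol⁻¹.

n(K) = m/M = 199 / 39.1 = 5.090 mol.
Each K atom requires 1 electron, so n(e⁻) = 1 × 5.090 = 5.090 mol.
Q = n(e⁻)·F = 5.090 × 96500 = 491100 C.
t = Q/I = 491100 / 43.90 A = 11190 s = 3.11 h.

3.11 h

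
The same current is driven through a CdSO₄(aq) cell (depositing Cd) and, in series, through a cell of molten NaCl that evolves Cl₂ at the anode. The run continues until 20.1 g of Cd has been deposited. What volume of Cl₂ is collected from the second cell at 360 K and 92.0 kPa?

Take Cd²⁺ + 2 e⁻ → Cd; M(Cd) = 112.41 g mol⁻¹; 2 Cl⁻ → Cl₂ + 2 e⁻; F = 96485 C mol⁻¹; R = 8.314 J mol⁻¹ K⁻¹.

5.82 L

n(Cd) = 20.1 / 112.41 = 0.1788 mol, so n(e⁻) = 2 × 0.1788 = 0.3576 mol.
The cells are in series, so the same 0.3576 mol of electrons passes through the second cell.
2 Cl⁻ → Cl₂ + 2 e⁻ — 2 mol e⁻ per mol Cl₂, so n(Cl₂) = 0.3576/2 = 0.1788 mol.
V = nRT/P = (0.1788 × 8.314 × 360) / (92.0 × 10³) = 0.00582 m³ = 5.82 L.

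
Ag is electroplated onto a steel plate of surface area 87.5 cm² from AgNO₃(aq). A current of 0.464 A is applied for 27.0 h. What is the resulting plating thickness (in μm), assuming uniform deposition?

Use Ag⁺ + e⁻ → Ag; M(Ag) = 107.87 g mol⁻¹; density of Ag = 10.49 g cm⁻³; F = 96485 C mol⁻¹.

549 μm

Q = I·t = 0.4640 × 97200 = 45100 C; n(e⁻) = 0.4674 mol.
n(Ag) = n(e⁻)/1 = 0.4674 mol, so m = 0.4674 × 107.87 = 50.42 g.
Volume = m/ρ = 50.42 / 10.49 = 4.807 cm³.
Thickness = V/A = 4.807 / 87.5 = 0.0549 cm = 549 μm.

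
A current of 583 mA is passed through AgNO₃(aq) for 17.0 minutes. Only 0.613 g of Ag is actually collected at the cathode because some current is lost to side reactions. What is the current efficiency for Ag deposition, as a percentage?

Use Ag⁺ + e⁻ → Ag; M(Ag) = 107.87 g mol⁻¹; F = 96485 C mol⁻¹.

92.2 %

Q = I·t = 0.5830 × 1020.0 = 594.7 C; n(e⁻) = 594.7/96485 = 0.006163 mol.
Theoretical n(Ag) = n(e⁻)/1 = 0.006163 mol, i.e. m_theo = 0.006163 × 107.87 = 0.6648 g.
Efficiency = m_actual / m_theo = 0.613 / 0.6648 = 92.2 %.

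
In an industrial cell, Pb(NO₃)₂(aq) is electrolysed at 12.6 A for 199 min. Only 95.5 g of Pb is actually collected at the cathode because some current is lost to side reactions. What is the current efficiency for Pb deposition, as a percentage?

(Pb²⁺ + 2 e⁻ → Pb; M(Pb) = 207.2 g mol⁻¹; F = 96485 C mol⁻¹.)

Q = I·t = 12.60 × 11940 = 150400 C; n(e⁻) = 150400/96485 = 1.559 mol.
Theoretical n(Pb) = n(e⁻)/2 = 0.7796 mol, i.e. m_theo = 0.7796 × 207.2 = 161.5 g.
Efficiency = m_actual / m_theo = 95.5 / 161.5 = 59.1 %.

59.1 %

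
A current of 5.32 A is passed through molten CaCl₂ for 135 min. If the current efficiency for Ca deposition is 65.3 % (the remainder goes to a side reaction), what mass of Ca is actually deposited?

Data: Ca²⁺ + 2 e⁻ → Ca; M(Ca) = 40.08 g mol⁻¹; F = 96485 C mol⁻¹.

5.84 g

Q = I·t = 5.320 × 8100.0 = 43090 C.
n(e⁻) = 43090/96485 = 0.4466 mol; theoretically n(Ca) = 0.4466/2 = 0.2233 mol, m_theo = 8.950 g.
At 65.3 % efficiency, m_actual = 0.653 × 8.950 = 5.84 g.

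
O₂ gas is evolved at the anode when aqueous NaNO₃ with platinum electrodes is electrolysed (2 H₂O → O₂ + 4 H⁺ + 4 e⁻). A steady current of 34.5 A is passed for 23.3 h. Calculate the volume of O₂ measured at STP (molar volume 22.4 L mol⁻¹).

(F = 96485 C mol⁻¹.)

168 L

Q = I·t = 34.50 A × 83880 s = 2894000 C.
n(e⁻) = Q/F = 2894000 / 96485 = 29.99 mol.
4 electrons are transferred per O₂ molecule, so n(O₂) = 29.99 / 4 = 7.498 mol.
V = n × V_m = 7.498 × 22.4 = 168 L.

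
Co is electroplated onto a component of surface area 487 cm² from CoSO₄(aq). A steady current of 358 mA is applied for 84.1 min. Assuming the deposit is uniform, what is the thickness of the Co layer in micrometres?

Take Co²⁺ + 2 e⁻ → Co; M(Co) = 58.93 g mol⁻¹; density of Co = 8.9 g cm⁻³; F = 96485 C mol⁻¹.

1.27 μm

Q = I·t = 0.3580 × 5046.0 = 1806 C; n(e⁻) = 0.01872 mol.
n(Co) = n(e⁻)/2 = 0.009361 mol, so m = 0.009361 × 58.93 = 0.5517 g.
Volume = m/ρ = 0.5517 / 8.9 = 0.06199 cm³.
Thickness = V/A = 0.06199 / 487 = 1.27 × 10⁻⁴ cm = 1.27 μm.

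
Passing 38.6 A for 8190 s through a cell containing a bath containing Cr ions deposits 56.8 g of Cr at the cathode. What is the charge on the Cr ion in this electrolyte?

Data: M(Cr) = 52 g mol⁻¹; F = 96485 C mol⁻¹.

Q = I·t = 38.60 A × 8190.0 s = 316100 C, so n(e⁻) = 316100/96485 = 3.277 mol.
n(Cr) deposited = 56.8 / 52 = 1.092 mol.
Electrons per atom = n(e⁻)/n(Cr) = 3.277 / 1.092 = 3.00 ≈ 3, so the ion is Cr³⁺.

+3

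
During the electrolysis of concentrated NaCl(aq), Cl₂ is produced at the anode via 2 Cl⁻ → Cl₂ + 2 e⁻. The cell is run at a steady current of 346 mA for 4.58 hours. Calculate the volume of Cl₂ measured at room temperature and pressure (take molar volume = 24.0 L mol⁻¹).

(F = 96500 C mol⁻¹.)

Q = I·t = 0.3460 A × 16488 s = 5705 C.
n(e⁻) = Q/F = 5705 / 96500 = 0.05912 mol.
2 electrons are transferred per Cl₂ molecule, so n(Cl₂) = 0.05912 / 2 = 0.02956 mol.
V = n × V_m = 0.02956 × 24.0 = 0.709 L.

0.709 L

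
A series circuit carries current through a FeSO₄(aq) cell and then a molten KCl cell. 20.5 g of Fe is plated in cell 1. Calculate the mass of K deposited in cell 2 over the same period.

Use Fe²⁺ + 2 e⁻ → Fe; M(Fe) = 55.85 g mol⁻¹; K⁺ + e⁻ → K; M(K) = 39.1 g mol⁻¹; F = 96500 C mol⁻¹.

28.7 g

n(Fe) = 20.5 / 55.85 = 0.3671 mol.
Since Fe²⁺ + 2 e⁻ → Fe, n(e⁻) passed = 2 × 0.3671 = 0.7341 mol.
Cells in series carry the same charge, so the same 0.7341 mol of electrons passes through cell 2.
K⁺ + e⁻ → K, so n(K) = 0.7341 / 1 = 0.7341 mol.
m(K) = 0.7341 × 39.1 = 28.7 g.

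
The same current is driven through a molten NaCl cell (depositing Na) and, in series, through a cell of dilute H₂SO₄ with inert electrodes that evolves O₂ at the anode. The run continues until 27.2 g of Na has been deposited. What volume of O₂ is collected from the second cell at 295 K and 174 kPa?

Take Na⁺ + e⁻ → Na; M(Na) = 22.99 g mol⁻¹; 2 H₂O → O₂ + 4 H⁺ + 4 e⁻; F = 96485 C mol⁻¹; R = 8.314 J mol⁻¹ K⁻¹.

4.17 L

n(Na) = 27.2 / 22.99 = 1.183 mol, so n(e⁻) = 1 × 1.183 = 1.183 mol.
The cells are in series, so the same 1.183 mol of electrons passes through the second cell.
2 H₂O → O₂ + 4 H⁺ + 4 e⁻ — 4 mol e⁻ per mol O₂, so n(O₂) = 1.183/4 = 0.2958 mol.
V = nRT/P = (0.2958 × 8.314 × 295) / (174 × 10³) = 0.00417 m³ = 4.17 L.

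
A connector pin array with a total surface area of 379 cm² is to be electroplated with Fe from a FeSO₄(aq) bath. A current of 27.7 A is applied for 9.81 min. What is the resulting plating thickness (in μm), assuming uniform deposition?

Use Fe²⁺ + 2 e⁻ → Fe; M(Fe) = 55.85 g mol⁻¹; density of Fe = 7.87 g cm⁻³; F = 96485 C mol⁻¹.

Q = I·t = 27.70 × 588.60 = 16300 C; n(e⁻) = 0.1690 mol.
n(Fe) = n(e⁻)/2 = 0.08449 mol, so m = 0.08449 × 55.85 = 4.719 g.
Volume = m/ρ = 4.719 / 7.87 = 0.5996 cm³.
Thickness = V/A = 0.5996 / 379 = 0.00158 cm = 15.8 μm.

15.8 μm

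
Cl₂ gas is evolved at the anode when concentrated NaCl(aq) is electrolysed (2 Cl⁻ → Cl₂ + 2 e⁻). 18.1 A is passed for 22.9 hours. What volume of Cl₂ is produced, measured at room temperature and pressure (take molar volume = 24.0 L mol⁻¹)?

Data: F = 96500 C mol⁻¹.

Q = I·t = 18.10 A × 82440 s = 1492000 C.
n(e⁻) = Q/F = 1492000 / 96500 = 15.46 mol.
2 electrons are transferred per Cl₂ molecule, so n(Cl₂) = 15.46 / 2 = 7.731 mol.
V = n × V_m = 7.731 × 24.0 = 186 L.

186 L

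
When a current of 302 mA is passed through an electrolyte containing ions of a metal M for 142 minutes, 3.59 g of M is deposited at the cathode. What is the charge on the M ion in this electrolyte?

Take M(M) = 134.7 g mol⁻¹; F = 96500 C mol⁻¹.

Q = I·t = 0.3020 A × 8520.0 s = 2573 C, so n(e⁻) = 2573/96500 = 0.02666 mol.
n(M) deposited = 3.59 / 134.7 = 0.02665 mol.
Electrons per atom = n(e⁻)/n(M) = 0.02666 / 0.02665 = 1.00 ≈ 1, so the ion is M⁺.

+1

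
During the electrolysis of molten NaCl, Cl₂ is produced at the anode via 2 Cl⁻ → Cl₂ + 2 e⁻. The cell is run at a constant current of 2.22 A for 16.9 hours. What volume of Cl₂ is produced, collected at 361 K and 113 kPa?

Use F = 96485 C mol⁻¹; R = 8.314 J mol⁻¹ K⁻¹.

Q = I·t = 2.220 A × 60840 s = 135100 C.
n(e⁻) = Q/F = 135100 / 96485 = 1.400 mol.
2 electrons are transferred per Cl₂ molecule, so n(Cl₂) = 1.400 / 2 = 0.6999 mol.
V = nRT/P = (0.6999 × 8.314 × 361) / (113 × 10³ Pa) = 0.0186 m³ = 18.6 L.

18.6 L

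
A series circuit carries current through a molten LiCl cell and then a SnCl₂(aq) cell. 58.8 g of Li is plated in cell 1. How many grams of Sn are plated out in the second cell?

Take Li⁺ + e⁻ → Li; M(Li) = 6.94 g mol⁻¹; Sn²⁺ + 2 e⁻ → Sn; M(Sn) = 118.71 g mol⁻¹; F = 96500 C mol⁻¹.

n(Li) = 58.8 / 6.94 = 8.473 mol.
Since Li⁺ + e⁻ → Li, n(e⁻) passed = 1 × 8.473 = 8.473 mol.
Cells in series carry the same charge, so the same 8.473 mol of electrons passes through cell 2.
Sn²⁺ + 2 e⁻ → Sn, so n(Sn) = 8.473 / 2 = 4.236 mol.
m(Sn) = 4.236 × 118.71 = 503 g.

503 g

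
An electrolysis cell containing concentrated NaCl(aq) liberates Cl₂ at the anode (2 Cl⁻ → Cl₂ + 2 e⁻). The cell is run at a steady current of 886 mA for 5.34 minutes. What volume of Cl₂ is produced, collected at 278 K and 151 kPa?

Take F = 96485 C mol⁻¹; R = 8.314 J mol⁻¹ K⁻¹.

0.0225 L

Q = I·t = 0.8860 A × 320.40 s = 283.9 C.
n(e⁻) = Q/F = 283.9 / 96485 = 0.002942 mol.
2 electrons are transferred per Cl₂ molecule, so n(Cl₂) = 0.002942 / 2 = 0.001471 mol.
V = nRT/P = (0.001471 × 8.314 × 278) / (151 × 10³ Pa) = 2.25 × 10⁻⁵ m³ = 0.0225 L.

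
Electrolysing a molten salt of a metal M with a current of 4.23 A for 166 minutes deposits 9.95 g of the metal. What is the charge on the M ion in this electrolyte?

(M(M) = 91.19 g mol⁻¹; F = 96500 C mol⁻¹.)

Q = I·t = 4.230 A × 9960.0 s = 42130 C, so n(e⁻) = 42130/96500 = 0.4366 mol.
n(M) deposited = 9.95 / 91.19 = 0.1091 mol.
Electrons per atom = n(e⁻)/n(M) = 0.4366 / 0.1091 = 4.00 ≈ 4, so the ion is M⁴⁺.

+4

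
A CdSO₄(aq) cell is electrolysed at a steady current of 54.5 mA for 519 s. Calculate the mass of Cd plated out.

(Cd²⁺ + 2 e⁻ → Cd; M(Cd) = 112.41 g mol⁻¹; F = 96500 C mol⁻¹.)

0.0165 g

Q = I·t = 0.05450 A × 519.00 s = 28.29 C.
n(e⁻) = Q/F = 28.29 / 96500 = 0.0002931 mol.
Cd²⁺ + 2 e⁻ → Cd, so n(Cd) = n(e⁻)/2 = 0.0001466 mol.
m = n·M = 0.0001466 × 112.41 = 0.0165 g.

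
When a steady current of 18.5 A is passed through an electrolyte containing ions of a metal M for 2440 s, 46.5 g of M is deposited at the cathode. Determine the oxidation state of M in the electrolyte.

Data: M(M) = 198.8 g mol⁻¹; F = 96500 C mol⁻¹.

+2

Q = I·t = 18.50 A × 2440.0 s = 45140 C, so n(e⁻) = 45140/96500 = 0.4678 mol.
n(M) deposited = 46.5 / 198.8 = 0.2339 mol.
Electrons per atom = n(e⁻)/n(M) = 0.4678 / 0.2339 = 2.00 ≈ 2, so the ion is M²⁺.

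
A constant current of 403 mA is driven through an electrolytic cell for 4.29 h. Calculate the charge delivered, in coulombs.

Q = I·t = 0.4030 A × 15444 s = 6220 C.

6220 C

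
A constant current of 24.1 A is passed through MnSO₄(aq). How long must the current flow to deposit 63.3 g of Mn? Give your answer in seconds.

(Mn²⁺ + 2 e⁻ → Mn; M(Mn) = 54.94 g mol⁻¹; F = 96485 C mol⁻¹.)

9230 s

n(Mn) = m/M = 63.3 / 54.94 = 1.152 mol.
Each Mn atom requires 2 electrons, so n(e⁻) = 2 × 1.152 = 2.304 mol.
Q = n(e⁻)·F = 2.304 × 96485 = 222300 C.
t = Q/I = 222300 / 24.10 A = 9225 s.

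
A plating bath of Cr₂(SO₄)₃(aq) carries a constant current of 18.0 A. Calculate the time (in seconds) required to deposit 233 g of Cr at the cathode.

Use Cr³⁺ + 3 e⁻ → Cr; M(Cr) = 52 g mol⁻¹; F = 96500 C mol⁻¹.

n(Cr) = m/M = 233 / 52 = 4.481 mol.
Each Cr atom requires 3 electrons, so n(e⁻) = 3 × 4.481 = 13.44 mol.
Q = n(e⁻)·F = 13.44 × 96500 = 1297000 C.
t = Q/I = 1297000 / 18.00 A = 72070 s.

72100 s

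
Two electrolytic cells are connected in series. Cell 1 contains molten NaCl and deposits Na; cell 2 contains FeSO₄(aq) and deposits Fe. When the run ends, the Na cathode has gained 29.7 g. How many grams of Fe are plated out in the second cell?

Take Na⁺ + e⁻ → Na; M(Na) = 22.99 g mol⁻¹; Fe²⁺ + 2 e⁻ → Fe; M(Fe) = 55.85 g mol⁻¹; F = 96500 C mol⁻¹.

36.1 g

n(Na) = 29.7 / 22.99 = 1.292 mol.
Since Na⁺ + e⁻ → Na, n(e⁻) passed = 1 × 1.292 = 1.292 mol.
Cells in series carry the same charge, so the same 1.292 mol of electrons passes through cell 2.
Fe²⁺ + 2 e⁻ → Fe, so n(Fe) = 1.292 / 2 = 0.6459 mol.
m(Fe) = 0.6459 × 55.85 = 36.1 g.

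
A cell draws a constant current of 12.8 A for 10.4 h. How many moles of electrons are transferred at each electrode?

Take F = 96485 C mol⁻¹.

Q = I·t = 12.80 A × 37440 s = 479200 C.
n(e⁻) = Q/F = 479200 / 96485 = 4.97 mol.

4.97 mol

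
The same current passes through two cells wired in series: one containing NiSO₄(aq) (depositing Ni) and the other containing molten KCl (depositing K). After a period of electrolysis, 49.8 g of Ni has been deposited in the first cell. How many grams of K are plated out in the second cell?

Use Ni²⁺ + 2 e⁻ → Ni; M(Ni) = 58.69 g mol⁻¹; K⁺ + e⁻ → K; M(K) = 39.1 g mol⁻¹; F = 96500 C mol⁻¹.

n(Ni) = 49.8 / 58.69 = 0.8485 mol.
Since Ni²⁺ + 2 e⁻ → Ni, n(e⁻) passed = 2 × 0.8485 = 1.697 mol.
Cells in series carry the same charge, so the same 1.697 mol of electrons passes through cell 2.
K⁺ + e⁻ → K, so n(K) = 1.697 / 1 = 1.697 mol.
m(K) = 1.697 × 39.1 = 66.4 g.

66.4 g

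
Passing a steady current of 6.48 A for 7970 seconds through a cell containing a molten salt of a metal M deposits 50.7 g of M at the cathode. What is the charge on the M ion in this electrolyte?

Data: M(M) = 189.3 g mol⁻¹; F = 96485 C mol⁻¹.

+2

Q = I·t = 6.480 A × 7970.0 s = 51650 C, so n(e⁻) = 51650/96485 = 0.5353 mol.
n(M) deposited = 50.7 / 189.3 = 0.2678 mol.
Electrons per atom = n(e⁻)/n(M) = 0.5353 / 0.2678 = 2.00 ≈ 2, so the ion is M²⁺.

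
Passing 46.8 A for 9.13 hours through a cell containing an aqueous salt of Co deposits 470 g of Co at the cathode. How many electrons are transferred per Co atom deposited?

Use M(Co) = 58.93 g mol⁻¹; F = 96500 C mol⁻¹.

2

Q = I·t = 46.80 A × 32868 s = 1538000 C, so n(e⁻) = 1538000/96500 = 15.94 mol.
n(Co) deposited = 470 / 58.93 = 7.976 mol.
Electrons per atom = n(e⁻)/n(Co) = 15.94 / 7.976 = 2.00 ≈ 2, so the ion is Co²⁺.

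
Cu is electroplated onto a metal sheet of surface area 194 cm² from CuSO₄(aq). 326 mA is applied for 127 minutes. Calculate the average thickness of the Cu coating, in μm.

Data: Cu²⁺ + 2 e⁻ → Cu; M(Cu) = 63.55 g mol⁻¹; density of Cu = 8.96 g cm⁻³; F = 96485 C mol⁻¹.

Q = I·t = 0.3260 × 7620.0 = 2484 C; n(e⁻) = 0.02575 mol.
n(Cu) = n(e⁻)/2 = 0.01287 mol, so m = 0.01287 × 63.55 = 0.8181 g.
Volume = m/ρ = 0.8181 / 8.96 = 0.09130 cm³.
Thickness = V/A = 0.09130 / 194 = 4.71 × 10⁻⁴ cm = 4.71 μm.

4.71 μm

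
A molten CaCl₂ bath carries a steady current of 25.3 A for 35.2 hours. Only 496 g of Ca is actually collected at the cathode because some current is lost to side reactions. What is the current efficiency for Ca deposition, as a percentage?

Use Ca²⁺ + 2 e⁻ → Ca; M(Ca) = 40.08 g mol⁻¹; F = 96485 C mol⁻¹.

Q = I·t = 25.30 × 126720 = 3206000 C; n(e⁻) = 3206000/96485 = 33.23 mol.
Theoretical n(Ca) = n(e⁻)/2 = 16.61 mol, i.e. m_theo = 16.61 × 40.08 = 665.9 g.
Efficiency = m_actual / m_theo = 496 / 665.9 = 74.5 %.

74.5 %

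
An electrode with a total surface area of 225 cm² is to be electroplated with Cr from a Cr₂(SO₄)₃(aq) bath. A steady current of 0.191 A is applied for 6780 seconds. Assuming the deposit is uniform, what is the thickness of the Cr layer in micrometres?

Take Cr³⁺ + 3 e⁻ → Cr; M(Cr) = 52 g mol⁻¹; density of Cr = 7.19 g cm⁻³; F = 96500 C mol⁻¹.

1.44 μm

Q = I·t = 0.1910 × 6780.0 = 1295 C; n(e⁻) = 0.01342 mol.
n(Cr) = n(e⁻)/3 = 0.004473 mol, so m = 0.004473 × 52 = 0.2326 g.
Volume = m/ρ = 0.2326 / 7.19 = 0.03235 cm³.
Thickness = V/A = 0.03235 / 225 = 1.44 × 10⁻⁴ cm = 1.44 μm.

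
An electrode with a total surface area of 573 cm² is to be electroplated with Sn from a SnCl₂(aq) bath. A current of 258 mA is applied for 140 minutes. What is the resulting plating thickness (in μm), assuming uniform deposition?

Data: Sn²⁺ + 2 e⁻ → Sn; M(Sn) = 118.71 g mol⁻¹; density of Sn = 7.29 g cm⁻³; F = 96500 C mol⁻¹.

3.19 μm

Q = I·t = 0.2580 × 8400.0 = 2167 C; n(e⁻) = 0.02246 mol.
n(Sn) = n(e⁻)/2 = 0.01123 mol, so m = 0.01123 × 118.71 = 1.333 g.
Volume = m/ρ = 1.333 / 7.29 = 0.1829 cm³.
Thickness = V/A = 0.1829 / 573 = 3.19 × 10⁻⁴ cm = 3.19 μm.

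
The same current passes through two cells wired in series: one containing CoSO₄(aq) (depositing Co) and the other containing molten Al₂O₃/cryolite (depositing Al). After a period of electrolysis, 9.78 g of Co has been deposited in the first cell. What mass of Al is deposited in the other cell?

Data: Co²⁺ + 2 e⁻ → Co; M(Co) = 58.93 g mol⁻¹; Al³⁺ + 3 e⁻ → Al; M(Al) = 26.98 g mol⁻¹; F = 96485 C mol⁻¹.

2.99 g

n(Co) = 9.78 / 58.93 = 0.1660 mol.
Since Co²⁺ + 2 e⁻ → Co, n(e⁻) passed = 2 × 0.1660 = 0.3319 mol.
Cells in series carry the same charge, so the same 0.3319 mol of electrons passes through cell 2.
Al³⁺ + 3 e⁻ → Al, so n(Al) = 0.3319 / 3 = 0.1106 mol.
m(Al) = 0.1106 × 26.98 = 2.99 g.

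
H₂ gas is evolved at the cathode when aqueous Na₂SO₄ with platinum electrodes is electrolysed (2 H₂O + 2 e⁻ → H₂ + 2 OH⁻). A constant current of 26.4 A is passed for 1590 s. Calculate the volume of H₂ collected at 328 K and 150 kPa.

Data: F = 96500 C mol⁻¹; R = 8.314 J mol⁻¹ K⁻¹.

3.95 L

Q = I·t = 26.40 A × 1590.0 s = 41980 C.
n(e⁻) = Q/F = 41980 / 96500 = 0.4350 mol.
2 electrons are transferred per H₂ molecule, so n(H₂) = 0.4350 / 2 = 0.2175 mol.
V = nRT/P = (0.2175 × 8.314 × 328) / (150 × 10³ Pa) = 0.00395 m³ = 3.95 L.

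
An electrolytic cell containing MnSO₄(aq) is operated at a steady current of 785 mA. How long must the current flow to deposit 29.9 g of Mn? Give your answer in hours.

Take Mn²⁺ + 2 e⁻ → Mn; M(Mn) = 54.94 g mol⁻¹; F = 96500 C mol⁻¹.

n(Mn) = m/M = 29.9 / 54.94 = 0.5442 mol.
Each Mn atom requires 2 electrons, so n(e⁻) = 2 × 0.5442 = 1.088 mol.
Q = n(e⁻)·F = 1.088 × 96500 = 105000 C.
t = Q/I = 105000 / 0.7850 A = 133800 s = 37.2 h.

37.2 h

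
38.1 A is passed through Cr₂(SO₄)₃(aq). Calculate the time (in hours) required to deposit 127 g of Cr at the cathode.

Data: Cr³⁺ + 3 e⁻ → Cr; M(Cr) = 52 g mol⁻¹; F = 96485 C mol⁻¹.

n(Cr) = m/M = 127 / 52 = 2.442 mol.
Each Cr atom requires 3 electrons, so n(e⁻) = 3 × 2.442 = 7.327 mol.
Q = n(e⁻)·F = 7.327 × 96485 = 706900 C.
t = Q/I = 706900 / 38.10 A = 18550 s = 5.15 h.

5.15 h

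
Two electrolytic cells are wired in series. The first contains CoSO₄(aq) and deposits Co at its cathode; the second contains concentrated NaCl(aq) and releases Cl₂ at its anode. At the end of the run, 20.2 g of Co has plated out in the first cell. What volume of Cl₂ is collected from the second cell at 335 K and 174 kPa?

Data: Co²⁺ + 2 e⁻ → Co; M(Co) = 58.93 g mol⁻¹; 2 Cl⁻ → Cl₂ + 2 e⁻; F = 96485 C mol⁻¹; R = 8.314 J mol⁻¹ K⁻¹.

n(Co) = 20.2 / 58.93 = 0.3428 mol, so n(e⁻) = 2 × 0.3428 = 0.6856 mol.
The cells are in series, so the same 0.6856 mol of electrons passes through the second cell.
2 Cl⁻ → Cl₂ + 2 e⁻ — 2 mol e⁻ per mol Cl₂, so n(Cl₂) = 0.6856/2 = 0.3428 mol.
V = nRT/P = (0.3428 × 8.314 × 335) / (174 × 10³) = 0.00549 m³ = 5.49 L.

5.49 L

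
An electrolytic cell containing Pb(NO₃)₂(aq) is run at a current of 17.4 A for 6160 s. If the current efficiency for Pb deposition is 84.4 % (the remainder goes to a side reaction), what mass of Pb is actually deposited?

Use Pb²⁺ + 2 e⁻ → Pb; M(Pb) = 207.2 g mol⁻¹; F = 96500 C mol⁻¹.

Q = I·t = 17.40 × 6160.0 = 107200 C.
n(e⁻) = 107200/96500 = 1.111 mol; theoretically n(Pb) = 1.111/2 = 0.5554 mol, m_theo = 115.1 g.
At 84.4 % efficiency, m_actual = 0.844 × 115.1 = 97.1 g.

97.1 g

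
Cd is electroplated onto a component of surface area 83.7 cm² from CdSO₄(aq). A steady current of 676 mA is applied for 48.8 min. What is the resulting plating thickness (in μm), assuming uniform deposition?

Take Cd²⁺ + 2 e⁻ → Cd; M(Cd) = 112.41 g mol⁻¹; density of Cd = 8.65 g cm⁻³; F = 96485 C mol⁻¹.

Q = I·t = 0.6760 × 2928.0 = 1979 C; n(e⁻) = 0.02051 mol.
n(Cd) = n(e⁻)/2 = 0.01026 mol, so m = 0.01026 × 112.41 = 1.153 g.
Volume = m/ρ = 1.153 / 8.65 = 0.1333 cm³.
Thickness = V/A = 0.1333 / 83.7 = 0.00159 cm = 15.9 μm.

15.9 μm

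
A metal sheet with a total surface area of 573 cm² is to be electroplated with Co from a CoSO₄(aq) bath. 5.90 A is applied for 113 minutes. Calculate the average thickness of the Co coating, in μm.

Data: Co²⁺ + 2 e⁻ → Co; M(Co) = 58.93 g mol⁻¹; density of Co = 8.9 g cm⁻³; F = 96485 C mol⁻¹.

Q = I·t = 5.900 × 6780.0 = 40000 C; n(e⁻) = 0.4146 mol.
n(Co) = n(e⁻)/2 = 0.2073 mol, so m = 0.2073 × 58.93 = 12.22 g.
Volume = m/ρ = 12.22 / 8.9 = 1.373 cm³.
Thickness = V/A = 1.373 / 573 = 0.00240 cm = 24.0 μm.

24.0 μm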